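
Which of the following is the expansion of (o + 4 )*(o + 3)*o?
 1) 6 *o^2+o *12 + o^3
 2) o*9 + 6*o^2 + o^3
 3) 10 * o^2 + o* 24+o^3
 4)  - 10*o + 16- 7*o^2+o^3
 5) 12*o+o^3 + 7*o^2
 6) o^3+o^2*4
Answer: 5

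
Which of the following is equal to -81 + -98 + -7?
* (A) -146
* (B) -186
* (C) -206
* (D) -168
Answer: B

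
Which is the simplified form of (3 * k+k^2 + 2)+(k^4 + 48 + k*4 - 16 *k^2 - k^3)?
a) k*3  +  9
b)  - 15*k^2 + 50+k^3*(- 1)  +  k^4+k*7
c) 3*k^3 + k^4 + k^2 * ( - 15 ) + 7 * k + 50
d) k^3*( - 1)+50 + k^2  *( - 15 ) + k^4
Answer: b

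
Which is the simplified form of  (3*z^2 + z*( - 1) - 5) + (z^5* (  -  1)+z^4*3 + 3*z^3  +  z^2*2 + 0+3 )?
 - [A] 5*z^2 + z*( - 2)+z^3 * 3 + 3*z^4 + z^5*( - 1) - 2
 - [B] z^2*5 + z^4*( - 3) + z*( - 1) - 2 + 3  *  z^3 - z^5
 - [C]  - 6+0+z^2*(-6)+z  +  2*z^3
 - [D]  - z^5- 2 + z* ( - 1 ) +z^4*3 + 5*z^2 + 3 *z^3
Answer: D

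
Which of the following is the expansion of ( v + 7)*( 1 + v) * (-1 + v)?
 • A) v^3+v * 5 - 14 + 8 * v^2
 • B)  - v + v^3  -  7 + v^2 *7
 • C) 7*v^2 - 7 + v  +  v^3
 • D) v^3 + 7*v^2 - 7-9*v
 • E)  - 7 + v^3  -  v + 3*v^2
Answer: B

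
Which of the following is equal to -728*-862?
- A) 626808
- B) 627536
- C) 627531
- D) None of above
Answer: B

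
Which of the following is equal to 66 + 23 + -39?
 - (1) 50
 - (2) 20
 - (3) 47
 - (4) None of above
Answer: 1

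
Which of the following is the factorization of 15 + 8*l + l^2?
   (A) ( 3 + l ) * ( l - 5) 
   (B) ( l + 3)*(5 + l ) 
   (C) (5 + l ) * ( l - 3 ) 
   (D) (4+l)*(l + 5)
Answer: B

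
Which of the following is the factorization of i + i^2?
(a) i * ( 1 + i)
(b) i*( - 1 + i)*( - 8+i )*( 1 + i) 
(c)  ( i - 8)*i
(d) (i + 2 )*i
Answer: a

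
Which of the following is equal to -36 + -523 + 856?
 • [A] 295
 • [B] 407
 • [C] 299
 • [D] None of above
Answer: D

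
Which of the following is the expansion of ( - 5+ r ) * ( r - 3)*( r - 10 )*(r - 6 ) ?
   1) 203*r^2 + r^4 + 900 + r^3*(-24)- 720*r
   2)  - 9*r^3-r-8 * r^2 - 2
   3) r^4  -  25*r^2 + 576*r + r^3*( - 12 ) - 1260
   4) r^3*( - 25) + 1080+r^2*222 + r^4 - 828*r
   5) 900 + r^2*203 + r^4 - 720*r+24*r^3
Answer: 1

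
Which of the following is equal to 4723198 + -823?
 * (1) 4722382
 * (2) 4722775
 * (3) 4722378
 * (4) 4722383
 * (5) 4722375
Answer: 5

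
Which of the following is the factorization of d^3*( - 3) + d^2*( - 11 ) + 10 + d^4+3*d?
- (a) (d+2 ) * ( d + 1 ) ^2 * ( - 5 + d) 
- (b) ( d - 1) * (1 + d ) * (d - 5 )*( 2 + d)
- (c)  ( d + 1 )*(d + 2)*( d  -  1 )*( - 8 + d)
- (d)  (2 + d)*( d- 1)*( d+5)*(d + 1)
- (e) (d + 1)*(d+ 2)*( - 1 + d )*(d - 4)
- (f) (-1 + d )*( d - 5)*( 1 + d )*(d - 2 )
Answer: b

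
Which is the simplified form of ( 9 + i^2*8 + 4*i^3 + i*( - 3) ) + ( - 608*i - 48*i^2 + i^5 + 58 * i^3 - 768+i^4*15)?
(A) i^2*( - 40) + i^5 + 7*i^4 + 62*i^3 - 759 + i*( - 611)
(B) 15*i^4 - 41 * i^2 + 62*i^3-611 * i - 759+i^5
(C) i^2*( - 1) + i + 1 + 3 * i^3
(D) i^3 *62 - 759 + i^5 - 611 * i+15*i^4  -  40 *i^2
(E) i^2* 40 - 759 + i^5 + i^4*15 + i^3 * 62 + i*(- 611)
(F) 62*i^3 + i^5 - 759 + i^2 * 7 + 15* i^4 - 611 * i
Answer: D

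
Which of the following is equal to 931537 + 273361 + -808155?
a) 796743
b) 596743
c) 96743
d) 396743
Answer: d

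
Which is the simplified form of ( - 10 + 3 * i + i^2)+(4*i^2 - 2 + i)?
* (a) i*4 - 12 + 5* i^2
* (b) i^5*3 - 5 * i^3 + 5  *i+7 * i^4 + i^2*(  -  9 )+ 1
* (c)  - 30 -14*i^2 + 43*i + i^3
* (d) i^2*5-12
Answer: a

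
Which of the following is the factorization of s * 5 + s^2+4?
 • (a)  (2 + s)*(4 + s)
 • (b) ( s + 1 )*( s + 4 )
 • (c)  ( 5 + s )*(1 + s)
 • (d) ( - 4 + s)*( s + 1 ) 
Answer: b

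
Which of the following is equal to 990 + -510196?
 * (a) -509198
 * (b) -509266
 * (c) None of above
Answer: c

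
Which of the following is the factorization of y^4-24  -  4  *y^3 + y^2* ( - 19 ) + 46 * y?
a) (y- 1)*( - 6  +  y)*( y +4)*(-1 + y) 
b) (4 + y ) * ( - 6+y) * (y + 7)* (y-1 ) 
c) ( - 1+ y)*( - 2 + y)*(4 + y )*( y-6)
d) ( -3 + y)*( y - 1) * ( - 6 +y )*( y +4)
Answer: a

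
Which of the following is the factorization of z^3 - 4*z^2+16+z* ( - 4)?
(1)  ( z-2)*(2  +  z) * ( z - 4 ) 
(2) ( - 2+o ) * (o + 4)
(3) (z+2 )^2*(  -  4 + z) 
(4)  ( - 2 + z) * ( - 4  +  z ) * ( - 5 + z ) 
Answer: 1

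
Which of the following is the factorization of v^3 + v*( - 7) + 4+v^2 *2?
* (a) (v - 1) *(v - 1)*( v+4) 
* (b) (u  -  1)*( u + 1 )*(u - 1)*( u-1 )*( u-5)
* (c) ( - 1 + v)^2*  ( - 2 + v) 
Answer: a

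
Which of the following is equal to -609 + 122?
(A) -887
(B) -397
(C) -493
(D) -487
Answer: D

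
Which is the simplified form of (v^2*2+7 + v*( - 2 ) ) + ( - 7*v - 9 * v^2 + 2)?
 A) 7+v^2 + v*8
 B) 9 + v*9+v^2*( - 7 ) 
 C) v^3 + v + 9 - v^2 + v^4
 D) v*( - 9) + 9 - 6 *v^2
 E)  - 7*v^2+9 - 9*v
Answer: E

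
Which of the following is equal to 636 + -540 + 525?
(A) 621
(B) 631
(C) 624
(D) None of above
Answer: A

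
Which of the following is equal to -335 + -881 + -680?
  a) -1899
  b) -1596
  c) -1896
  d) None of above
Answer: c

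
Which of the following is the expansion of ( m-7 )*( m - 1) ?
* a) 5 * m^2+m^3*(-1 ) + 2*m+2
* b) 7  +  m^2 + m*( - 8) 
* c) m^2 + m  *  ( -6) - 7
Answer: b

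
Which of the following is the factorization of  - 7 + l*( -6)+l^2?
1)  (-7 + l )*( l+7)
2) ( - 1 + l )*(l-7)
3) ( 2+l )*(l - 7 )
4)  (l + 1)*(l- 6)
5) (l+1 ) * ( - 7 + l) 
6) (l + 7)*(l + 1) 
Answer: 5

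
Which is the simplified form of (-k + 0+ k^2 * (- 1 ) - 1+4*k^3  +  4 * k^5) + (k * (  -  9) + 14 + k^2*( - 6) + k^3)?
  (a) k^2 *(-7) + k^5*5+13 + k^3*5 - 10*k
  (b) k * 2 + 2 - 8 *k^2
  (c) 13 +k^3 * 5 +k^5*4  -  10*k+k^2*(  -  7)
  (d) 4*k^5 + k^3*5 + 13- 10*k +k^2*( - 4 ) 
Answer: c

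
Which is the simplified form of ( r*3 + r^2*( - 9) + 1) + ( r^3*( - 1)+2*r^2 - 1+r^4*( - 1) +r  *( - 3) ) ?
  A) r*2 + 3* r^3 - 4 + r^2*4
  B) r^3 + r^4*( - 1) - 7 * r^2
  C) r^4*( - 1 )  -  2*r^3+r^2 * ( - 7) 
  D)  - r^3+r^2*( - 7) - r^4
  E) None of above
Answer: D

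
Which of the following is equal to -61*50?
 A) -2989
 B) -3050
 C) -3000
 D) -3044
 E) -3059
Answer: B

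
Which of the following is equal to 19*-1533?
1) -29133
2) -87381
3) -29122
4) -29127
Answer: 4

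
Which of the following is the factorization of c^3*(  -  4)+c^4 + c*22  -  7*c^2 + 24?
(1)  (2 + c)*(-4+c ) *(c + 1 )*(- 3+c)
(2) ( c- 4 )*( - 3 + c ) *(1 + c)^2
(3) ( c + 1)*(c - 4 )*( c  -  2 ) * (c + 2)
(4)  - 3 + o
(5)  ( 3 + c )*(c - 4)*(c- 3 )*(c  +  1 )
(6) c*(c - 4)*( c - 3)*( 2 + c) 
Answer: 1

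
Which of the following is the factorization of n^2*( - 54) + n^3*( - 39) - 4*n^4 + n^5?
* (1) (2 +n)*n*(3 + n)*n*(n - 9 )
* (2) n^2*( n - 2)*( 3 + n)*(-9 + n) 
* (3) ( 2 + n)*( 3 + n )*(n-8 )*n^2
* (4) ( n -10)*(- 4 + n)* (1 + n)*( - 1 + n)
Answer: 1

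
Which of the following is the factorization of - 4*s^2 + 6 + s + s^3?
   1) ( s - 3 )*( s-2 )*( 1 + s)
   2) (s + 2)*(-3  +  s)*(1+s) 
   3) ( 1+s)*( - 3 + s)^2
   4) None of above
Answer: 1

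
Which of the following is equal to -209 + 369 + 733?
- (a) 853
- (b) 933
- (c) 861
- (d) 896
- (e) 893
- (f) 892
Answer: e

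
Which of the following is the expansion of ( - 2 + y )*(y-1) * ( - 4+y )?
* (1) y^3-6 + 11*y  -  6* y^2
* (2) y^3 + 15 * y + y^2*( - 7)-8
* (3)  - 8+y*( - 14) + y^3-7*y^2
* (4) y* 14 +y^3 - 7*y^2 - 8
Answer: 4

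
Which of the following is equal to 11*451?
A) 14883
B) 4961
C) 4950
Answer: B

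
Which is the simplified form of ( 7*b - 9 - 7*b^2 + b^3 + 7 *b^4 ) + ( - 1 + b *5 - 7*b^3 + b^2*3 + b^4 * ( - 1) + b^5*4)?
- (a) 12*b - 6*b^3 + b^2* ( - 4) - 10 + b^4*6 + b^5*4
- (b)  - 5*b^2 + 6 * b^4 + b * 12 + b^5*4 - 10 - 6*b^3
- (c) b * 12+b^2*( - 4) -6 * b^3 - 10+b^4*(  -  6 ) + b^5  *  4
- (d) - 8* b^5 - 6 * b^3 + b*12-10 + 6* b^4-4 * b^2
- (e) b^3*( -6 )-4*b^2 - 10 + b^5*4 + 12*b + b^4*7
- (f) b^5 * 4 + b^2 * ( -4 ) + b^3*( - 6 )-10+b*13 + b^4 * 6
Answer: a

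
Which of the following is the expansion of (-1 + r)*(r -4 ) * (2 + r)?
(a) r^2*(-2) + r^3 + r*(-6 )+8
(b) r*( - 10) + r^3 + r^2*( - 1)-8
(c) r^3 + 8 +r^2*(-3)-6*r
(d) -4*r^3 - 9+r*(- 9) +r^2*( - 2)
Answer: c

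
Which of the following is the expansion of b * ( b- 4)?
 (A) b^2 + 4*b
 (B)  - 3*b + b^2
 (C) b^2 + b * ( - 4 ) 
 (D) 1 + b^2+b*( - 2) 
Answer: C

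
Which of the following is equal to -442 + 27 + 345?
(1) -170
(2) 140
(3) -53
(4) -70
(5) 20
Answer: 4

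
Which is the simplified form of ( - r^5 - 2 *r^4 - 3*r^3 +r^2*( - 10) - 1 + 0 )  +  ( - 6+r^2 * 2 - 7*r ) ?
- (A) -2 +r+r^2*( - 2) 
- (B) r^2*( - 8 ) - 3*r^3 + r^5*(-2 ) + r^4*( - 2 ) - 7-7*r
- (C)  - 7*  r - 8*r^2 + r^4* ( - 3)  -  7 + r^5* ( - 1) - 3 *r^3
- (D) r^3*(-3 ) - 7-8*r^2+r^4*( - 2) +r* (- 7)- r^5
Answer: D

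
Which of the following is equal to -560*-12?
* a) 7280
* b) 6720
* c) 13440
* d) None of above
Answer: b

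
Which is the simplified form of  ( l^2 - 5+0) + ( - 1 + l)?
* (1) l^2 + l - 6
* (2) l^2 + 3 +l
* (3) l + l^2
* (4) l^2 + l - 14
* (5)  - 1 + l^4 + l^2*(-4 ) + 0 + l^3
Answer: 1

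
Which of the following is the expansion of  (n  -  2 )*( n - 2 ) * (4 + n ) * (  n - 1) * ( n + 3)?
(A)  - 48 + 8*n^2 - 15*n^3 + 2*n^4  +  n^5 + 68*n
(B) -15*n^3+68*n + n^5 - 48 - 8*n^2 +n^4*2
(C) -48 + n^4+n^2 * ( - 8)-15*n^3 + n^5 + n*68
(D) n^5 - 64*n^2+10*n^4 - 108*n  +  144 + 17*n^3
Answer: B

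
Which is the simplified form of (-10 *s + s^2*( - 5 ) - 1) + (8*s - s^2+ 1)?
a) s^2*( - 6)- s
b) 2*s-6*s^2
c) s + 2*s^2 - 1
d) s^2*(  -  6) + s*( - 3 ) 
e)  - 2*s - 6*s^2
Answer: e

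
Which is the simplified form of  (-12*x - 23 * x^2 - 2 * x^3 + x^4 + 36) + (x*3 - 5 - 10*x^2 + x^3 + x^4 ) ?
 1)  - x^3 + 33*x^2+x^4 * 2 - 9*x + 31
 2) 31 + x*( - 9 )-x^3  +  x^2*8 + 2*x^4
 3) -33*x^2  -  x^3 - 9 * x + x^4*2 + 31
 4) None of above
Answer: 3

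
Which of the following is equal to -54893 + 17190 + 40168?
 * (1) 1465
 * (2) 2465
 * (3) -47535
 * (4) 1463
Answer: 2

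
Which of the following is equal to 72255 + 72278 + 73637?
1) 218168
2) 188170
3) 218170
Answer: 3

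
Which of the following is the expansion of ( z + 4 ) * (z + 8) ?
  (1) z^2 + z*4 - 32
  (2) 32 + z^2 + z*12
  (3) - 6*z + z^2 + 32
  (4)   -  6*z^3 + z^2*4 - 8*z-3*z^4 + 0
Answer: 2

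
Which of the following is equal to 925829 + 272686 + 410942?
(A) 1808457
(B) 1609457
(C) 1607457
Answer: B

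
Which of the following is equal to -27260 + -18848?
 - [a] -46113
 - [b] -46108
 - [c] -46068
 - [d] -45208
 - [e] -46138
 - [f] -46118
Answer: b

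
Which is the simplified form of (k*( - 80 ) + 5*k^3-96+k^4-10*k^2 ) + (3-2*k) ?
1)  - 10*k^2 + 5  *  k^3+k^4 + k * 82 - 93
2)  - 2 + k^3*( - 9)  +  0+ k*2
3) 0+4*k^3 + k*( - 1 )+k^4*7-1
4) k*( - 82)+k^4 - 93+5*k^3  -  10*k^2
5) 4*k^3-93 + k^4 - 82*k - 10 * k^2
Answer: 4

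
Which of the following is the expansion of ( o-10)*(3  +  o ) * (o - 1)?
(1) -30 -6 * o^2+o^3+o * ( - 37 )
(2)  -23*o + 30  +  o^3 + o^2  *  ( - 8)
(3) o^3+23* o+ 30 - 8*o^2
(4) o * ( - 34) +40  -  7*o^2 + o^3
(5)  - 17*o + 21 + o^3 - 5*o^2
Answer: 2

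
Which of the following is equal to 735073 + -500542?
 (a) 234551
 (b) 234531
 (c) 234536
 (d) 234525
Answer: b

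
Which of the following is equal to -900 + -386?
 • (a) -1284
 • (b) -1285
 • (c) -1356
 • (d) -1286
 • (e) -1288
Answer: d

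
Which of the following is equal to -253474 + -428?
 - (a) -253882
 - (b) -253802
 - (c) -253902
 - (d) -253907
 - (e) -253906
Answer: c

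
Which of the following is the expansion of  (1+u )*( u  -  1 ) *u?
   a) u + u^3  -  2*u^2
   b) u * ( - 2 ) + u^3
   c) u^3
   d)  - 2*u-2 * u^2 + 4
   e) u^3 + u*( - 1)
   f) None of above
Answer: e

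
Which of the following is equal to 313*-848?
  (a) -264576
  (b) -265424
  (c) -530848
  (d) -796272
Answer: b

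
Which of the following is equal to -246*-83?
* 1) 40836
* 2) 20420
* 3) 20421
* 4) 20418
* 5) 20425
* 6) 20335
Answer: 4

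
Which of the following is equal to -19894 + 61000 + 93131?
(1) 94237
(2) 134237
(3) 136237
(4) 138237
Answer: 2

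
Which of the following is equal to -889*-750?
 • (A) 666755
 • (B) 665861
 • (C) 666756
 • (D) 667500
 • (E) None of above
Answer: E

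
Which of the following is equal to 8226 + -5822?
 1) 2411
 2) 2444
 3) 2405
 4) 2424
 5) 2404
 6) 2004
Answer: 5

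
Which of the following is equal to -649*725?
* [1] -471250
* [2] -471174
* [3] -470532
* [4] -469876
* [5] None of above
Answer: 5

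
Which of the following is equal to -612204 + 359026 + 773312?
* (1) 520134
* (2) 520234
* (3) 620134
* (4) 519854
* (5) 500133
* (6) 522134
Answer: 1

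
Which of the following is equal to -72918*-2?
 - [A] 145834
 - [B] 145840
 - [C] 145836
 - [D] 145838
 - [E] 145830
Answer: C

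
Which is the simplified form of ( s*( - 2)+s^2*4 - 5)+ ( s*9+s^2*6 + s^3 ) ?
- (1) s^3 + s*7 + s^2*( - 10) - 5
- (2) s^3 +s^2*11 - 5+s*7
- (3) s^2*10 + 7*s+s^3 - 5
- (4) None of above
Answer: 3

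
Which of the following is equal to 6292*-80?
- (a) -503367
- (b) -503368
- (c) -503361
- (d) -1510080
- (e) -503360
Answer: e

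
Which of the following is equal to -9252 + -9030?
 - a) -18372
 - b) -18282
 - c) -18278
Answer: b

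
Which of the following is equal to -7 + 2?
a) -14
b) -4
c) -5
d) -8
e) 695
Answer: c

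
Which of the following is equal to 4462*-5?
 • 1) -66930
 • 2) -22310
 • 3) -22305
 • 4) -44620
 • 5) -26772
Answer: 2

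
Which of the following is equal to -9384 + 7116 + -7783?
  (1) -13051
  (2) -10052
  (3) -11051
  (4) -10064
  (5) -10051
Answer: 5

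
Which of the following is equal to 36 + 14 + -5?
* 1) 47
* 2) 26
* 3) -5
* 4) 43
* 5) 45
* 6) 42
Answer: 5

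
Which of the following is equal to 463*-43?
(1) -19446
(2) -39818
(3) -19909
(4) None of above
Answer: 3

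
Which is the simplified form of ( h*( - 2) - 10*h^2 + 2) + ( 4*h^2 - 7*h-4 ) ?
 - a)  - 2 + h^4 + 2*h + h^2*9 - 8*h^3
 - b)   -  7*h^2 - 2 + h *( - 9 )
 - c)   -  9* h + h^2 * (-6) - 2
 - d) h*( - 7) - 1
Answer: c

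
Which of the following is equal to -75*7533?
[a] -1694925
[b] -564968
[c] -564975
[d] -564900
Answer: c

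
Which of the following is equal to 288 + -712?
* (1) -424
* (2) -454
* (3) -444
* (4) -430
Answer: 1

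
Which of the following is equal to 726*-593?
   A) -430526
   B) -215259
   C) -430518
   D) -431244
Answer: C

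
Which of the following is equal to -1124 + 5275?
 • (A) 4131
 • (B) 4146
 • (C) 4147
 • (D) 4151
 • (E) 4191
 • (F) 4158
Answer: D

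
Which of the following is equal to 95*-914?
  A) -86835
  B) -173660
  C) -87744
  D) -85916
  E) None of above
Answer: E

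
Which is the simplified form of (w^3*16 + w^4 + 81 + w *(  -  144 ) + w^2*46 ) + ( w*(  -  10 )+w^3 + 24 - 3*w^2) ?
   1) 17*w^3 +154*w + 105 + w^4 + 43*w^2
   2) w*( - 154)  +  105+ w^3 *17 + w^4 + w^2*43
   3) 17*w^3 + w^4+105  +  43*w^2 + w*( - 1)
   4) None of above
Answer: 2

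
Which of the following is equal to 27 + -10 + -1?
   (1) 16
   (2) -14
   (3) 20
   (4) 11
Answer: 1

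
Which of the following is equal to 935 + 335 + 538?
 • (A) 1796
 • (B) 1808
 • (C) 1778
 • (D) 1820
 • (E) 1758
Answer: B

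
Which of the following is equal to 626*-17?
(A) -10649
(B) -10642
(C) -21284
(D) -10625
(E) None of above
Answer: B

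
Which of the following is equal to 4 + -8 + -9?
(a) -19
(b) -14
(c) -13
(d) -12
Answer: c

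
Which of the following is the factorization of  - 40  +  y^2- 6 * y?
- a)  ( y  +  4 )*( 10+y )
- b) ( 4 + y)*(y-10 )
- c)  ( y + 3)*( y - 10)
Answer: b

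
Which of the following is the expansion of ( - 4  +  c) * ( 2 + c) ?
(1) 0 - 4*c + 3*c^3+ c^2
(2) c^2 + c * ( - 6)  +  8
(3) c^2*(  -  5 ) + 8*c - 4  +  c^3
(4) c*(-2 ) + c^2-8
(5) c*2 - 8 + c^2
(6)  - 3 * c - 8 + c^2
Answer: 4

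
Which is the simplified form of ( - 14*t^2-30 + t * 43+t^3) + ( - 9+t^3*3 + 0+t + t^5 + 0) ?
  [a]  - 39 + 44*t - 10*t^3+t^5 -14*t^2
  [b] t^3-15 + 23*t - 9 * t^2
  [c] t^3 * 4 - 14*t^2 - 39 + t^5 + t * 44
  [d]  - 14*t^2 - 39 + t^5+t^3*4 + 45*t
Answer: c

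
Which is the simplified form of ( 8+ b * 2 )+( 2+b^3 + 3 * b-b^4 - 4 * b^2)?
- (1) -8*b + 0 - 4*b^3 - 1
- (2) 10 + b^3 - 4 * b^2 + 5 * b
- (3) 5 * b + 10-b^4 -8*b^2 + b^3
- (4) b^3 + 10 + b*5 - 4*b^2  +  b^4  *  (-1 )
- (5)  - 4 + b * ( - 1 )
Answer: 4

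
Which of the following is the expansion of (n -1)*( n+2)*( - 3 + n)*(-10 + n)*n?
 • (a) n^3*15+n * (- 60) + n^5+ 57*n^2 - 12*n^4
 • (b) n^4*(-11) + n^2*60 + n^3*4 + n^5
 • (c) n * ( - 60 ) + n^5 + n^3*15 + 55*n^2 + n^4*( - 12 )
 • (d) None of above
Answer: d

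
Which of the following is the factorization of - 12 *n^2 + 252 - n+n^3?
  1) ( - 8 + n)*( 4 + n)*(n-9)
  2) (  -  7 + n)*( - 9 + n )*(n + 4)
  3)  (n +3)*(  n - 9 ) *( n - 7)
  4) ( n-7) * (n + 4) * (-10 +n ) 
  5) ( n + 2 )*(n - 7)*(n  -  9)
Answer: 2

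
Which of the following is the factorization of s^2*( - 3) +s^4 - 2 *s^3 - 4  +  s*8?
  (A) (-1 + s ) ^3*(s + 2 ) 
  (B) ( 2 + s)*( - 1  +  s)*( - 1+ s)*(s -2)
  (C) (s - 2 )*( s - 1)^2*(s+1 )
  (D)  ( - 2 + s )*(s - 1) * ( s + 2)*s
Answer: B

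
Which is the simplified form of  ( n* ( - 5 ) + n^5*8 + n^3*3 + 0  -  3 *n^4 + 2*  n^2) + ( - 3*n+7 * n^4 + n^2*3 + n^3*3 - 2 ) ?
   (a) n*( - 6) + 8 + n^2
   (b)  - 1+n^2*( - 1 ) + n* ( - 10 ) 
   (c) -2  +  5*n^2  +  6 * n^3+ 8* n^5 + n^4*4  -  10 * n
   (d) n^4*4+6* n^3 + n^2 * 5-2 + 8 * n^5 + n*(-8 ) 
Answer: d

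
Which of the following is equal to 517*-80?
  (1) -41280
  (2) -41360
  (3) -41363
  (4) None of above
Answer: 2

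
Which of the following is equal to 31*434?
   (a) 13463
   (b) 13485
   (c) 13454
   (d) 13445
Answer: c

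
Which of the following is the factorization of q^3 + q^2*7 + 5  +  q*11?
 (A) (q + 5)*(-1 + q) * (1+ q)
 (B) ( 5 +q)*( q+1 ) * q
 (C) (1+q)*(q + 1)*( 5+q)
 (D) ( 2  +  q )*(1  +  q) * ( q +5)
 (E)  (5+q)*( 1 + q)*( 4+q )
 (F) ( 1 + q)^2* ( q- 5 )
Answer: C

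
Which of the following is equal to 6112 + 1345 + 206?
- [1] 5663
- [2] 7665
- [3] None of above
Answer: 3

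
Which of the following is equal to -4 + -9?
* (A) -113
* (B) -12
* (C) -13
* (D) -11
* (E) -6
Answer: C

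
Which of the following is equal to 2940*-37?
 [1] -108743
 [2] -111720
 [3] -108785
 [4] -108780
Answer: 4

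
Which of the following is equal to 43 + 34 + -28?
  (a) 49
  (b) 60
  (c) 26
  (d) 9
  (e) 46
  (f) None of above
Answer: a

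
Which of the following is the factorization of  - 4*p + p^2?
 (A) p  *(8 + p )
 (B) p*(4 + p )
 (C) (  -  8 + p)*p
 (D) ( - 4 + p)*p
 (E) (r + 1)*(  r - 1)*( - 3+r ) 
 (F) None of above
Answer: D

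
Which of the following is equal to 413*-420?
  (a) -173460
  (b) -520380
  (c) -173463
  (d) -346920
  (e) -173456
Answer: a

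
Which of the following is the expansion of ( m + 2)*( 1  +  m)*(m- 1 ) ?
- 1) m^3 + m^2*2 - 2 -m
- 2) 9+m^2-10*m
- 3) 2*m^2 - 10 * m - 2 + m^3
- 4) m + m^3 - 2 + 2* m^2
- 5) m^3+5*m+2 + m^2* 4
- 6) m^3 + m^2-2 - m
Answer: 1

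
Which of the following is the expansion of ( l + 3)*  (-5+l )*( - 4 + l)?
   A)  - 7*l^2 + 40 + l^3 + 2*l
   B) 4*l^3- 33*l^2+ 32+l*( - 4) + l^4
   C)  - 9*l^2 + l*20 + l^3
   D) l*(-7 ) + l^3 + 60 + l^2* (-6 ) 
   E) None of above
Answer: D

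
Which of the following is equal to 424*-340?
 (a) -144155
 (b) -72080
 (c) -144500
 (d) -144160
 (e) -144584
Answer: d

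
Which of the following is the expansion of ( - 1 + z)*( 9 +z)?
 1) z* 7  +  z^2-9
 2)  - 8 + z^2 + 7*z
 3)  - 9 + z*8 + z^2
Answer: 3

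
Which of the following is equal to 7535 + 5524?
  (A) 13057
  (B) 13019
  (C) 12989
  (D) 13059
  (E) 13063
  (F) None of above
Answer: D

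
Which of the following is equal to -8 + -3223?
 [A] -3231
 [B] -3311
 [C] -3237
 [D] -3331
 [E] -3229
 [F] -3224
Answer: A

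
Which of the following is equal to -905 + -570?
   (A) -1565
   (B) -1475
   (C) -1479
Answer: B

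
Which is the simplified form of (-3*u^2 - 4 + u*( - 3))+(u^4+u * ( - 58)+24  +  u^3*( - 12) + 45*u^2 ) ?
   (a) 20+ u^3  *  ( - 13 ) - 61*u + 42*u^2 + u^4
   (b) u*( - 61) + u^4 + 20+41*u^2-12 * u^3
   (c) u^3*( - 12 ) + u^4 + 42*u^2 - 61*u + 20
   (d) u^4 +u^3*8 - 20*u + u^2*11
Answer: c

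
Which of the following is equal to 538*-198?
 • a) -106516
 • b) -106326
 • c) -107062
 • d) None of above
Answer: d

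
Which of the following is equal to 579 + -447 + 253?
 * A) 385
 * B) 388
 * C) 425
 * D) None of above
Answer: A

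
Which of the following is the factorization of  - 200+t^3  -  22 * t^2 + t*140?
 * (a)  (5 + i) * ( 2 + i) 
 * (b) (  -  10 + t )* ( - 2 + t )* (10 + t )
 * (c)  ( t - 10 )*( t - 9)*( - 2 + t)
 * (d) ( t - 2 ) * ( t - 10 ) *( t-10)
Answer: d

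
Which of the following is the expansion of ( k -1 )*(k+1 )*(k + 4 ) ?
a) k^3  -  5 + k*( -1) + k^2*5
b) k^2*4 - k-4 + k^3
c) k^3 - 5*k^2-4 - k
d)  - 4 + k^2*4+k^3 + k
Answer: b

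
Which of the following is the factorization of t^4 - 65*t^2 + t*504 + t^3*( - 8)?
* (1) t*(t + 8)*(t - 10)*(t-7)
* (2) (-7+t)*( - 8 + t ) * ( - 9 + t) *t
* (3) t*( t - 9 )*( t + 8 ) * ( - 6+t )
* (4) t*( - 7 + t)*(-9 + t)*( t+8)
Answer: 4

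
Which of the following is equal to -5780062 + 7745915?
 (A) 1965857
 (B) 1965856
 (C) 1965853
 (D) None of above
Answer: C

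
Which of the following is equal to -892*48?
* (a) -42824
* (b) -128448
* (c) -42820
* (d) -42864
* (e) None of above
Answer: e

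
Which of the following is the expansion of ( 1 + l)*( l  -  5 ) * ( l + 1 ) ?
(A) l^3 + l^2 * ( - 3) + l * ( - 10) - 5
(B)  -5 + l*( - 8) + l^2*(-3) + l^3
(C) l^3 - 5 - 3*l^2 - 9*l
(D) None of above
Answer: C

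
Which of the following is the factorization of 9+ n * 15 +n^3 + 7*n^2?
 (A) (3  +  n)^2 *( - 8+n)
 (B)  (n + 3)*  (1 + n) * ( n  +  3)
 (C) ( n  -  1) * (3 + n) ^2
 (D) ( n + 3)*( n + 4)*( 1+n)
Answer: B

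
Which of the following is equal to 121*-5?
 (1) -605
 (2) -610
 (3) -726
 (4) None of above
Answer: 1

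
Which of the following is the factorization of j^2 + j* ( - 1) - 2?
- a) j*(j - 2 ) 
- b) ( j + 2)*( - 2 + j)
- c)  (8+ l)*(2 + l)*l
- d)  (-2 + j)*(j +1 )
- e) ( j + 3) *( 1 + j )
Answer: d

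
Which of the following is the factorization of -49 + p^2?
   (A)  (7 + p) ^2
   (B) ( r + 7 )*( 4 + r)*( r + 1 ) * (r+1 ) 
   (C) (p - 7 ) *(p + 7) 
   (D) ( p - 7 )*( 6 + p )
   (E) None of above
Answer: C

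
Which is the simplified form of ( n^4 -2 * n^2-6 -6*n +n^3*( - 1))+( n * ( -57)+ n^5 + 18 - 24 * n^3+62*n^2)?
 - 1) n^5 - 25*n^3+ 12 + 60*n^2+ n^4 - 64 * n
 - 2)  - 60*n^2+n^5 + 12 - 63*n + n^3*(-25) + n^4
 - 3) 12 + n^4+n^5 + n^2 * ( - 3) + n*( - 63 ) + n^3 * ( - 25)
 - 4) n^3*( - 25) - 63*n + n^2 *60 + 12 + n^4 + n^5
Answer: 4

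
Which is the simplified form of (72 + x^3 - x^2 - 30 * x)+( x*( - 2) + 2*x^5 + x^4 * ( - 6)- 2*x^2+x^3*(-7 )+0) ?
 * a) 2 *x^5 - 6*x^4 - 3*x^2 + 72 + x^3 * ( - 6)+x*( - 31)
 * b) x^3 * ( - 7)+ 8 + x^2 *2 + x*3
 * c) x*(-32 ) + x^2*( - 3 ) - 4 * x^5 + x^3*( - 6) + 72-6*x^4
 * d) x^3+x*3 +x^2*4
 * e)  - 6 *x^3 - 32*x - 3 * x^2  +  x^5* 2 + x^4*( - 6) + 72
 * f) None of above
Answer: e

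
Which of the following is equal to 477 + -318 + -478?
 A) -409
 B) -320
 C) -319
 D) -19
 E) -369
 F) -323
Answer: C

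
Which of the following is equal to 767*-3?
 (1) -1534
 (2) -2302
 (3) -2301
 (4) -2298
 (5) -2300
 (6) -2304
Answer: 3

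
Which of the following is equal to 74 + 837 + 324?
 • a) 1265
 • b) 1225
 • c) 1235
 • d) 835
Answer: c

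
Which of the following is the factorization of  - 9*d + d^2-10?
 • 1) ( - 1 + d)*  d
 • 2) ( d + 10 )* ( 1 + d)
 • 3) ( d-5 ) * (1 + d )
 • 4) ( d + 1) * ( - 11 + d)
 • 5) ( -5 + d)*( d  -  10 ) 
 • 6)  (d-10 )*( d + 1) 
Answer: 6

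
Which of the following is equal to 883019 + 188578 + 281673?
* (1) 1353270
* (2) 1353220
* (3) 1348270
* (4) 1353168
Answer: 1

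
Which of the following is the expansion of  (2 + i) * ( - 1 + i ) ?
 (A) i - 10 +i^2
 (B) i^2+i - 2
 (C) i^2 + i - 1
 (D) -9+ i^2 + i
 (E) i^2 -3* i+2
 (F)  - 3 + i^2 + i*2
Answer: B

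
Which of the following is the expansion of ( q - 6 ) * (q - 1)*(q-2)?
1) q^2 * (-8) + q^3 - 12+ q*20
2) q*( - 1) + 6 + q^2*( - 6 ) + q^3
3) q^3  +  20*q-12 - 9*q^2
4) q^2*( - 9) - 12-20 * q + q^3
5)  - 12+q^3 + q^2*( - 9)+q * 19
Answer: 3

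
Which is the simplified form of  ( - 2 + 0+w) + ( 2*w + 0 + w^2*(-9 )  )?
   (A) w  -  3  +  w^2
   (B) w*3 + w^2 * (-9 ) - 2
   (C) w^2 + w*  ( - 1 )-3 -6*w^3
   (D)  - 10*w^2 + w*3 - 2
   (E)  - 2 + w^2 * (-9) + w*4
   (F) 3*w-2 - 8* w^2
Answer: B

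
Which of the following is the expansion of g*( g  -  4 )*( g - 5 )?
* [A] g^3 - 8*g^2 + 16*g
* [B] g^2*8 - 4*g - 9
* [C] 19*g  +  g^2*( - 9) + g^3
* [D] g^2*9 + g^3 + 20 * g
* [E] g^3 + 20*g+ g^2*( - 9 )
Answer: E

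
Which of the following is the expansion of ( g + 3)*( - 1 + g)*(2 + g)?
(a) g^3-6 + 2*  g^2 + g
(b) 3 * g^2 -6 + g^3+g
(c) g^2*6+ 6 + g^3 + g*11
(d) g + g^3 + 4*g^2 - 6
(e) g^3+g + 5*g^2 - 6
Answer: d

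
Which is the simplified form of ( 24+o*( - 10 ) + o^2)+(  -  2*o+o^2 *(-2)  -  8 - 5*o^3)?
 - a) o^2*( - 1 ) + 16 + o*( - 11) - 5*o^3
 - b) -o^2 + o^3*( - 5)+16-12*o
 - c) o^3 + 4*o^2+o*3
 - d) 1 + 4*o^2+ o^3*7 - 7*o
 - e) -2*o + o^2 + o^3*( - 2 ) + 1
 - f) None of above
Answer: b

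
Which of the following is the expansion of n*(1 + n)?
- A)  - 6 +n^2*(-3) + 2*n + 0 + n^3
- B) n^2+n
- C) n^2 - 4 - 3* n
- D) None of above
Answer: B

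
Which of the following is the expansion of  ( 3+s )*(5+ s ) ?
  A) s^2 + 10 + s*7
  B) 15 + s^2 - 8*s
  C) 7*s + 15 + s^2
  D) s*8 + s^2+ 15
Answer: D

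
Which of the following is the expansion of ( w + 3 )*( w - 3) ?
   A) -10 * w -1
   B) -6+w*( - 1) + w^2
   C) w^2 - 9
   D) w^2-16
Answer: C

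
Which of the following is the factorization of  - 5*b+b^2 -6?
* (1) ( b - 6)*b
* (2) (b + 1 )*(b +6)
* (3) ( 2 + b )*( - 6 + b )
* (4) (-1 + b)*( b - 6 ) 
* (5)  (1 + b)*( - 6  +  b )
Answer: 5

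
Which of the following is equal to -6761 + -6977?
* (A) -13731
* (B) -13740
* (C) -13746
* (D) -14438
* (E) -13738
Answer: E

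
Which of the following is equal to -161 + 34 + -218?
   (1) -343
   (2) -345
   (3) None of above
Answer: 2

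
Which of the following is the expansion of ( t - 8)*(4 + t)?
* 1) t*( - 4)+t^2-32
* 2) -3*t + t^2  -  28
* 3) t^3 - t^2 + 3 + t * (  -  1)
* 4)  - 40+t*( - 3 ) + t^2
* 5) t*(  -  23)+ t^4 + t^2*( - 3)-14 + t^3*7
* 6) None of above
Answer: 1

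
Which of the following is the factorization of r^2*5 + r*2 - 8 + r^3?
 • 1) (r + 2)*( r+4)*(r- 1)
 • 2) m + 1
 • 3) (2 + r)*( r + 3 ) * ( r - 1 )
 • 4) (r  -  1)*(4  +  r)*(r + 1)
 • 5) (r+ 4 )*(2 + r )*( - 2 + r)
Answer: 1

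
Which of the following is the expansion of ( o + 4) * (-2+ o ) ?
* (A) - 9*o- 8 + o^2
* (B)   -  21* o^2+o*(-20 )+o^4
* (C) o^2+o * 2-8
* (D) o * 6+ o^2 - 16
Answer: C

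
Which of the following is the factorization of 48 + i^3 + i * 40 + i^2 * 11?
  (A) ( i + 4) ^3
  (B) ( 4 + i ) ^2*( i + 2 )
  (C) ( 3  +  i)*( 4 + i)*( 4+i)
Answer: C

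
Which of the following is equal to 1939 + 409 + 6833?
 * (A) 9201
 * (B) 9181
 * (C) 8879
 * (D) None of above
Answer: B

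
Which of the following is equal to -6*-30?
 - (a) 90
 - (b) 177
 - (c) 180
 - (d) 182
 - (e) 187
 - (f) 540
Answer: c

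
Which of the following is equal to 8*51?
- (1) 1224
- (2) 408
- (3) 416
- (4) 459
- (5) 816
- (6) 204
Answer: 2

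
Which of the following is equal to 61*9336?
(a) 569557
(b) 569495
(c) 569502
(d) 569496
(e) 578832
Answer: d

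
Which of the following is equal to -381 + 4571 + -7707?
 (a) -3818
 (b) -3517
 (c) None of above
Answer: b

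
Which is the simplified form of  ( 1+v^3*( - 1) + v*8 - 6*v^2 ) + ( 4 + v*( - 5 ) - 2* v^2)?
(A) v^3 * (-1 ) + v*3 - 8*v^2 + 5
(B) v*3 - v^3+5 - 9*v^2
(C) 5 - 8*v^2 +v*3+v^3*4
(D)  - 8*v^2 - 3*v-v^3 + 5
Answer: A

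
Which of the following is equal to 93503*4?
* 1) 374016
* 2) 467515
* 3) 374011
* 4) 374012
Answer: 4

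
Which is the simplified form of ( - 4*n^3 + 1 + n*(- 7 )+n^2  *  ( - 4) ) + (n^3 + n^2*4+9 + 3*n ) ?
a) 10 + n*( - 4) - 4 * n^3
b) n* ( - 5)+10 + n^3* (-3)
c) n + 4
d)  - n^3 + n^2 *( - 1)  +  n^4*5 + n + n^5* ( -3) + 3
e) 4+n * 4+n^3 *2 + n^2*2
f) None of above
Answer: f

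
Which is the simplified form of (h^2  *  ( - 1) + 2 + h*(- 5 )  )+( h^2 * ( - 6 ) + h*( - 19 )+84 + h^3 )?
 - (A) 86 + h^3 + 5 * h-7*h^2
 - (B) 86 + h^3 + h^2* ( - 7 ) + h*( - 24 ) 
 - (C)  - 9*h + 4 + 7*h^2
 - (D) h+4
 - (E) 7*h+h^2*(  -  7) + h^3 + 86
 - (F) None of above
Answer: B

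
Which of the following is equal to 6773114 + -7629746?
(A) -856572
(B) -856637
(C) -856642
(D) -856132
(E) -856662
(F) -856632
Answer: F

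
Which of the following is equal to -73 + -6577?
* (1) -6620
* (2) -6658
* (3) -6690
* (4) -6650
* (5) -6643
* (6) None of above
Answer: 4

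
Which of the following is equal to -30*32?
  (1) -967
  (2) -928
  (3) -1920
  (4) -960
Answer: 4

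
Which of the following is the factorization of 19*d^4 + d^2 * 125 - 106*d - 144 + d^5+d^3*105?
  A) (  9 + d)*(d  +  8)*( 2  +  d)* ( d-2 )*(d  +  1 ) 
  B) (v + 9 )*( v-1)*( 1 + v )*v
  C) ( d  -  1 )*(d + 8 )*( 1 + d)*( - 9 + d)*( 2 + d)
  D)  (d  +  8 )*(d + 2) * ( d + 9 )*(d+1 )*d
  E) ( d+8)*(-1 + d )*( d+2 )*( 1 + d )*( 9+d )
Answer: E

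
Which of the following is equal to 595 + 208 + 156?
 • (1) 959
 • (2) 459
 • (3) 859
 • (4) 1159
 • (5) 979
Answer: 1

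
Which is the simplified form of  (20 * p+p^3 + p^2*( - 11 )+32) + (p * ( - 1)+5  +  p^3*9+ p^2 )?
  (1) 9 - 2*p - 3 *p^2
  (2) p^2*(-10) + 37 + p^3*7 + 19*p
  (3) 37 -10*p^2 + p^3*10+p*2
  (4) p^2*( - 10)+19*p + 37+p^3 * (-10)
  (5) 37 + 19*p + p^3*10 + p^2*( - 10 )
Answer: 5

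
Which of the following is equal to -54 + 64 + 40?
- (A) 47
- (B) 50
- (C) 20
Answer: B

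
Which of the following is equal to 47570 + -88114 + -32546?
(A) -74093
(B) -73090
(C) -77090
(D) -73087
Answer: B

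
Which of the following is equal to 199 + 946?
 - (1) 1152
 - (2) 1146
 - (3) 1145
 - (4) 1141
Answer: 3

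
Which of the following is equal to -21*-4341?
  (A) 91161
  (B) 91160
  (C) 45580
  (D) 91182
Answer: A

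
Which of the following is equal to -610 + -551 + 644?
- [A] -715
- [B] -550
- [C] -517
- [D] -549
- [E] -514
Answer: C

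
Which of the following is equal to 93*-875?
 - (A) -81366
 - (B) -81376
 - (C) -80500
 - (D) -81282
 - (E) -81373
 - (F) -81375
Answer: F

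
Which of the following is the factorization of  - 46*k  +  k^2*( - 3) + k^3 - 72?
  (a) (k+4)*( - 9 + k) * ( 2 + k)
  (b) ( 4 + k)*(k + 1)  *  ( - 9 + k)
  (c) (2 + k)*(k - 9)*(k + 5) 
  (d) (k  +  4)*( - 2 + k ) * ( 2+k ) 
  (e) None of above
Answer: a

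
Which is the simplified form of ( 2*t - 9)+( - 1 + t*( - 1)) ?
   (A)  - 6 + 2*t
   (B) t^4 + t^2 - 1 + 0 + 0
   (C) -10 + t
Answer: C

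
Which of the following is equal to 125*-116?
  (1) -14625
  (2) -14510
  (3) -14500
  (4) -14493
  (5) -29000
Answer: 3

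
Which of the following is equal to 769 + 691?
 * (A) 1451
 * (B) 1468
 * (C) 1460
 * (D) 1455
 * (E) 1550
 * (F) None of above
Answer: C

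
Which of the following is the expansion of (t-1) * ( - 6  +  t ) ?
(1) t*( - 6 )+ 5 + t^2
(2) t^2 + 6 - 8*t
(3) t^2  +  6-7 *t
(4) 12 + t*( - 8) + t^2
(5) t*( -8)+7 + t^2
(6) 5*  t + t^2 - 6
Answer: 3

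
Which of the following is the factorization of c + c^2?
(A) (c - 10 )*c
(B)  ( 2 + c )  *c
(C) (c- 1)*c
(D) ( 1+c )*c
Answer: D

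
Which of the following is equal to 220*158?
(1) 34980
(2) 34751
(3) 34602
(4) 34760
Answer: 4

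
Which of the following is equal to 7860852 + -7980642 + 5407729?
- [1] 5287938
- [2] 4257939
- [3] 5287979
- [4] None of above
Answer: 4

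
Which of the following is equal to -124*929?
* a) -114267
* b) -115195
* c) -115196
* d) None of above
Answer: c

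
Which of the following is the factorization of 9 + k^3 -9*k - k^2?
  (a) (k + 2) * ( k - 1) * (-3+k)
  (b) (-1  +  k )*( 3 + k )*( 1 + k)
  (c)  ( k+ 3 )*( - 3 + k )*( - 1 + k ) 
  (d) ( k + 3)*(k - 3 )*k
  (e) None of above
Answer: c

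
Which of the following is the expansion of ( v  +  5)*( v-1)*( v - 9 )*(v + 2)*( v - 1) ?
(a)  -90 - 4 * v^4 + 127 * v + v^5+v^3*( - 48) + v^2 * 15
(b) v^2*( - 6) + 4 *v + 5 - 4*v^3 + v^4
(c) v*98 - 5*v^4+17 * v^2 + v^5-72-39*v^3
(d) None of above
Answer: d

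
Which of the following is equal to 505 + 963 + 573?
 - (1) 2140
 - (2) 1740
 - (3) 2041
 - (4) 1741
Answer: 3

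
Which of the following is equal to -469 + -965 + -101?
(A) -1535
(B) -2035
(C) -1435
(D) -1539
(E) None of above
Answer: A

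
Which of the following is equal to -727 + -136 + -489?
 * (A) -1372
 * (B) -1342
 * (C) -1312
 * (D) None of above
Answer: D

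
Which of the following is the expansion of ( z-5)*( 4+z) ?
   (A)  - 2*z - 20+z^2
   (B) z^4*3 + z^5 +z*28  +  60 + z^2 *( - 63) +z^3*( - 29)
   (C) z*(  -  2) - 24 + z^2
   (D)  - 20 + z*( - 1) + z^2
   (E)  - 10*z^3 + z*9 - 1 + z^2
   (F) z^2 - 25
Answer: D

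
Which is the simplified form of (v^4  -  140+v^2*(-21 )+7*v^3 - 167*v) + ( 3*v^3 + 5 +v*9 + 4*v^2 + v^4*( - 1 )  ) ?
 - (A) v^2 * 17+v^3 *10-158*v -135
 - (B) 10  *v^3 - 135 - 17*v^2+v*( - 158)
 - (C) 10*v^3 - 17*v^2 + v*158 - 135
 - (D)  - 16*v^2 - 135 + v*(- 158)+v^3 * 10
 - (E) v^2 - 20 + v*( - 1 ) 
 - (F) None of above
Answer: B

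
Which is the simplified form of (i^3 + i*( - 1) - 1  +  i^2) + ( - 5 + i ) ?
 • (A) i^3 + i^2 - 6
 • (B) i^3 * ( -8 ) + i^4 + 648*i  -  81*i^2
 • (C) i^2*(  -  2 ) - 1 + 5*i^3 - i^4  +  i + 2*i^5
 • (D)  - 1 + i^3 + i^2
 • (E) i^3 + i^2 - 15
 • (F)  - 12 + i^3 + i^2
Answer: A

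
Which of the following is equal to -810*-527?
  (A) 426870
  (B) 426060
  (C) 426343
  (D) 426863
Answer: A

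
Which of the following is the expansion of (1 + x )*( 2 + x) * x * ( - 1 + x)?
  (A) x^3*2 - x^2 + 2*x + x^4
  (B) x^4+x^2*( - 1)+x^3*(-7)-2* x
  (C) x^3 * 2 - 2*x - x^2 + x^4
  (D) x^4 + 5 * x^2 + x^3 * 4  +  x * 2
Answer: C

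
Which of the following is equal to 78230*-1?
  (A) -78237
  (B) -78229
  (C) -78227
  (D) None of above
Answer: D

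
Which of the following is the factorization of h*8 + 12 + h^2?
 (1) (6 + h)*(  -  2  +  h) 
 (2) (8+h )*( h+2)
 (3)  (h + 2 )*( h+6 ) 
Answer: 3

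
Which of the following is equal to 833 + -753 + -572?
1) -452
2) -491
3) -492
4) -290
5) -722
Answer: 3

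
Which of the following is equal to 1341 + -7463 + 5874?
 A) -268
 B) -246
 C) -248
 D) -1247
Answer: C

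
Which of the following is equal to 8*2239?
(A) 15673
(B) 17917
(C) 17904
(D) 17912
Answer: D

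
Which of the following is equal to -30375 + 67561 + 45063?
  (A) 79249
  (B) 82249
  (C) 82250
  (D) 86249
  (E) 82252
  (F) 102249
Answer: B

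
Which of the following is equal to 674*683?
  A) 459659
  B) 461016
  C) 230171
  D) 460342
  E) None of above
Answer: D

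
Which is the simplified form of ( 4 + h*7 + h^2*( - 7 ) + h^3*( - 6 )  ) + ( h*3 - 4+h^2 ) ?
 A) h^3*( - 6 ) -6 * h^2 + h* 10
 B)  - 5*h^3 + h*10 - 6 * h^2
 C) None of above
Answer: A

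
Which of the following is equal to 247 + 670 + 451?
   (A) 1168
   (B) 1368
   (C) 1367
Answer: B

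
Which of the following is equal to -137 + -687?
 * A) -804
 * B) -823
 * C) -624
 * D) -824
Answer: D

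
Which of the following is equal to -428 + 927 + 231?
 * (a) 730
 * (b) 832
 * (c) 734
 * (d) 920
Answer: a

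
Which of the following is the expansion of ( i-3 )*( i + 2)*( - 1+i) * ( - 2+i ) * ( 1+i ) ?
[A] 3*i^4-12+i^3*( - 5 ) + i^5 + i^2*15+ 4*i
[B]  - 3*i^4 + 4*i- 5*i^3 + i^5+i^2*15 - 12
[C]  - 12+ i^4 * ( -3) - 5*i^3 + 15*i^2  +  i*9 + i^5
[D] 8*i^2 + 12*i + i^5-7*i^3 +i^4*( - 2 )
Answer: B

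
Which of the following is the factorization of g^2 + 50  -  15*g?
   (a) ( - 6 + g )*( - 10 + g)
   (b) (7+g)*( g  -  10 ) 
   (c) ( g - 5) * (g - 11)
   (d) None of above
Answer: d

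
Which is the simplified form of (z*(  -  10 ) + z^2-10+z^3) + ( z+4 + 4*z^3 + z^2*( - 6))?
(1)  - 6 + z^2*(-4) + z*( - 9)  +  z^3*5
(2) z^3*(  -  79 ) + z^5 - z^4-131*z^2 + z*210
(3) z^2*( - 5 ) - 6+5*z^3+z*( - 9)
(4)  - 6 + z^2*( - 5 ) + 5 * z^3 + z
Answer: 3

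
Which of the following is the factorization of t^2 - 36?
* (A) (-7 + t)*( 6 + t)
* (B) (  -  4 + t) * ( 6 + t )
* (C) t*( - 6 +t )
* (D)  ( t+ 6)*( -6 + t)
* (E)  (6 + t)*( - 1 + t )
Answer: D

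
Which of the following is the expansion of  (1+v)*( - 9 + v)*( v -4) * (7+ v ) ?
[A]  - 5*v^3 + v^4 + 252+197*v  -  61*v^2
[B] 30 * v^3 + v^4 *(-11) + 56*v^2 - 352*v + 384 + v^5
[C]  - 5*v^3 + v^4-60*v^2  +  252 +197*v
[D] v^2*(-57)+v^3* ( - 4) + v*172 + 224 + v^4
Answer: A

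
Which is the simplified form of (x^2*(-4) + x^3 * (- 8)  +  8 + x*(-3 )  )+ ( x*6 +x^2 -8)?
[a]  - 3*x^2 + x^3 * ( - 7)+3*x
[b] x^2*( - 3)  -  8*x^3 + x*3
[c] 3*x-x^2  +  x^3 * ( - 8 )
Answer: b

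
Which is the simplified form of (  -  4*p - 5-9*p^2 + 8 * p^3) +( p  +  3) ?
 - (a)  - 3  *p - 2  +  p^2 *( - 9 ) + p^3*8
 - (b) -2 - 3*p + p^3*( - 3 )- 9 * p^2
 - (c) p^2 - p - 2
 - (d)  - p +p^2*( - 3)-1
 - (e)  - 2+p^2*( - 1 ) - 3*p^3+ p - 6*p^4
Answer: a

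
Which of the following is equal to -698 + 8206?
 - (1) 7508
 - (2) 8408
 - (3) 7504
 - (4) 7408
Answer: 1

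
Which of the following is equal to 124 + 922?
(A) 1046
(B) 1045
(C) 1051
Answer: A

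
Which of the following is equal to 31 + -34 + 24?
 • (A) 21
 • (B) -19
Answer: A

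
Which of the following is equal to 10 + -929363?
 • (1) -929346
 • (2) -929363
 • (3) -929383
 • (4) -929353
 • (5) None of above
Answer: 4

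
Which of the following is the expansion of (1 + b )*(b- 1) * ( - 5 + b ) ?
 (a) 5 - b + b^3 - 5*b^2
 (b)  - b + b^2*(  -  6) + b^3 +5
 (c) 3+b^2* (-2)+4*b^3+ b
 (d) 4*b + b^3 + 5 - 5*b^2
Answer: a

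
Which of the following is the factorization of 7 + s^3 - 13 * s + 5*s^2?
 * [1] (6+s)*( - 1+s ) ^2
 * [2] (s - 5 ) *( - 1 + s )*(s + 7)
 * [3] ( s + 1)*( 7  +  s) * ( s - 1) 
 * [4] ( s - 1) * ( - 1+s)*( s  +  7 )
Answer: 4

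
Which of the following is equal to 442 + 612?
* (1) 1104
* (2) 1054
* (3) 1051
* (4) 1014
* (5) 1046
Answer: 2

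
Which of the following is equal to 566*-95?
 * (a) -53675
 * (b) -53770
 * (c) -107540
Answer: b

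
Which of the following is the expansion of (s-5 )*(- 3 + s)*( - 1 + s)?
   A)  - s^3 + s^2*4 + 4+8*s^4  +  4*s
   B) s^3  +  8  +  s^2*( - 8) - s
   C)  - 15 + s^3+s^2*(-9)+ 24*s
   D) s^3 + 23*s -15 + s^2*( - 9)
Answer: D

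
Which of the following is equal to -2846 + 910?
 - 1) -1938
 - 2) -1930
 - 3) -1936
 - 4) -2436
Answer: 3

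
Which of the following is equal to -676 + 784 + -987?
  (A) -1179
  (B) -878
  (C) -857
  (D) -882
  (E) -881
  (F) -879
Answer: F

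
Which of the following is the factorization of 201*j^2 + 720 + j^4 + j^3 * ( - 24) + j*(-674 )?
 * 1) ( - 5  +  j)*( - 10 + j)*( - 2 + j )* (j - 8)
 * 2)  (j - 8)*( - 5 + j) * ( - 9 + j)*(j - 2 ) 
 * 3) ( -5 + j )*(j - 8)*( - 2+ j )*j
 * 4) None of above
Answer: 2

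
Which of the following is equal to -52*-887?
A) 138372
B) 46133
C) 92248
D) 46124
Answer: D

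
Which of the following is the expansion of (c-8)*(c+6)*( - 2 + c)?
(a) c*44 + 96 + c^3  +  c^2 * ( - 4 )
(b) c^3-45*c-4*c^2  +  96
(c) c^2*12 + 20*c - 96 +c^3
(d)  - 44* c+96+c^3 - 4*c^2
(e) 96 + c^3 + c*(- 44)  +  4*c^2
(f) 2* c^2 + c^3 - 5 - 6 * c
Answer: d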